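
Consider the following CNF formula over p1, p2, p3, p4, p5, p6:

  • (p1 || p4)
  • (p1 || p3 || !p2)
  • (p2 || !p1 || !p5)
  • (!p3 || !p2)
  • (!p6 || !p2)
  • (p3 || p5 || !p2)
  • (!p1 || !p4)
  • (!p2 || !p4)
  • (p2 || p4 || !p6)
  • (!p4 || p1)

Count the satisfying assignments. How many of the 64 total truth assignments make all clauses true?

The models are:
  p1=T p2=F p3=F p4=F p5=F p6=F
  p1=T p2=F p3=T p4=F p5=F p6=F
  p1=T p2=T p3=F p4=F p5=T p6=F
That's 3 in total.

3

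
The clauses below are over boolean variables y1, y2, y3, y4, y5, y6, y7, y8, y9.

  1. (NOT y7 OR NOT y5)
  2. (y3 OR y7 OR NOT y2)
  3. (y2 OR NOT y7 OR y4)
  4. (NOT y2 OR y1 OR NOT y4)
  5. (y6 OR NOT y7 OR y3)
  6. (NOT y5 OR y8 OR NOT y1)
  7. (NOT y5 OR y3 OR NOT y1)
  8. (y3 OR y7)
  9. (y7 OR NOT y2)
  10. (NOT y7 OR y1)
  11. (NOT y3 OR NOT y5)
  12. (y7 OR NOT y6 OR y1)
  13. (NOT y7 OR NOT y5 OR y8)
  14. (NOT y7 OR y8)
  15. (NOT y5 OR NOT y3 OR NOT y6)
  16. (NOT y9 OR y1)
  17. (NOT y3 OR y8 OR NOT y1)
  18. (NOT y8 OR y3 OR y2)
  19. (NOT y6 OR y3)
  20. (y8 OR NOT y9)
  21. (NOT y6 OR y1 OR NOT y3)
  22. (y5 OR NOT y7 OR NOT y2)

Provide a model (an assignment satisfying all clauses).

y1=T, y2=F, y3=T, y4=T, y5=F, y6=T, y7=F, y8=T, y9=F

Check each clause:
  1. (NOT y7 OR NOT y5) — NOT y7 is true.
  2. (y3 OR y7 OR NOT y2) — y3 is true.
  3. (y4 OR NOT y7 OR y2) — NOT y7 is true.
  4. (NOT y2 OR y1 OR NOT y4) — y1 is true.
  5. (y3 OR y6 OR NOT y7) — NOT y7 is true.
  6. (y8 OR NOT y5 OR NOT y1) — y8 is true.
  7. (NOT y1 OR y3 OR NOT y5) — y3 is true.
  8. (y7 OR y3) — y3 is true.
  9. (NOT y2 OR y7) — NOT y2 is true.
  10. (NOT y7 OR y1) — NOT y7 is true.
  11. (NOT y3 OR NOT y5) — NOT y5 is true.
  12. (NOT y6 OR y7 OR y1) — y1 is true.
  13. (NOT y7 OR y8 OR NOT y5) — y8 is true.
  14. (NOT y7 OR y8) — y8 is true.
  15. (NOT y3 OR NOT y5 OR NOT y6) — NOT y5 is true.
  16. (NOT y9 OR y1) — y1 is true.
  17. (NOT y3 OR y8 OR NOT y1) — y8 is true.
  18. (NOT y8 OR y2 OR y3) — y3 is true.
  19. (NOT y6 OR y3) — y3 is true.
  20. (y8 OR NOT y9) — y8 is true.
  21. (NOT y3 OR NOT y6 OR y1) — y1 is true.
  22. (y5 OR NOT y7 OR NOT y2) — NOT y7 is true.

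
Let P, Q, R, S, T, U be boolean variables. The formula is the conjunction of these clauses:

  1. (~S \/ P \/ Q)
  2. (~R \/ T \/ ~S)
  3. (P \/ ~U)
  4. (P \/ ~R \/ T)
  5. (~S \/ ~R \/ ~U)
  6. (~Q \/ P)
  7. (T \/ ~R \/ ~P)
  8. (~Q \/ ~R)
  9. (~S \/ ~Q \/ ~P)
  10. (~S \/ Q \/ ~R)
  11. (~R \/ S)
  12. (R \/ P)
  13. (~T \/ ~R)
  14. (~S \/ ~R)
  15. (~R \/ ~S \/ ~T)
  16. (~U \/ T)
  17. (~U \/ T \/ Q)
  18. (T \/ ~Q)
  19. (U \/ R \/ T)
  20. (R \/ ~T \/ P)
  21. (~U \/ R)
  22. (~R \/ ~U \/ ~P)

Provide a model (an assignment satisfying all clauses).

P=True, Q=False, R=False, S=True, T=True, U=False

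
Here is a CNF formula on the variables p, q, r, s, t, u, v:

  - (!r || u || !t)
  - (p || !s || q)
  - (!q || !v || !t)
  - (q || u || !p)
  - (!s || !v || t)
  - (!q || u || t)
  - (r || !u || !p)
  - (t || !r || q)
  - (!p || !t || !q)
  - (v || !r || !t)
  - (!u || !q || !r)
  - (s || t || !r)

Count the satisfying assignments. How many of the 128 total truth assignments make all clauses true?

18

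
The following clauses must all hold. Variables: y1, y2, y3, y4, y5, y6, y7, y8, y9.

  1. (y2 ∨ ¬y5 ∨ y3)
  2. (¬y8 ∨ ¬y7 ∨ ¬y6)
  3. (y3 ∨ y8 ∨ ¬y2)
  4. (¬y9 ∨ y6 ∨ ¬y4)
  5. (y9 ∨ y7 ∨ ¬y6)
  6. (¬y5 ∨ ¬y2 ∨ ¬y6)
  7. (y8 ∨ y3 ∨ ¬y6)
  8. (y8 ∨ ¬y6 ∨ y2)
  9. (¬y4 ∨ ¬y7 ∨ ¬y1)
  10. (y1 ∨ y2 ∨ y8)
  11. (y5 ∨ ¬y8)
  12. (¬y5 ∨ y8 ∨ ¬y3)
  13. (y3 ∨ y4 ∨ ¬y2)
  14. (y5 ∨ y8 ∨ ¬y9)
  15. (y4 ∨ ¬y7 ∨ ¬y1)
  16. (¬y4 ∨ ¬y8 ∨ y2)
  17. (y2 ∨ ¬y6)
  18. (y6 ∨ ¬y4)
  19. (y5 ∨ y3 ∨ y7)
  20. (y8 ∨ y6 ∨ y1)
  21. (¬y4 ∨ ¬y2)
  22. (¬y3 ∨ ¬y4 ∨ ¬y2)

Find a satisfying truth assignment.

y1=0  y2=0  y3=1  y4=0  y5=1  y6=0  y7=0  y8=1  y9=1

Set y1 = False and propagate.
Set y2 = False and propagate.
  then y8 is forced to True.
  then y5 is forced to True.
  then y3 is forced to True.
  then y4 is forced to False.
  then y6 is forced to False.
y7, y9 are now unconstrained; take y7 = False, y9 = True.
Every clause has at least one true literal under this assignment.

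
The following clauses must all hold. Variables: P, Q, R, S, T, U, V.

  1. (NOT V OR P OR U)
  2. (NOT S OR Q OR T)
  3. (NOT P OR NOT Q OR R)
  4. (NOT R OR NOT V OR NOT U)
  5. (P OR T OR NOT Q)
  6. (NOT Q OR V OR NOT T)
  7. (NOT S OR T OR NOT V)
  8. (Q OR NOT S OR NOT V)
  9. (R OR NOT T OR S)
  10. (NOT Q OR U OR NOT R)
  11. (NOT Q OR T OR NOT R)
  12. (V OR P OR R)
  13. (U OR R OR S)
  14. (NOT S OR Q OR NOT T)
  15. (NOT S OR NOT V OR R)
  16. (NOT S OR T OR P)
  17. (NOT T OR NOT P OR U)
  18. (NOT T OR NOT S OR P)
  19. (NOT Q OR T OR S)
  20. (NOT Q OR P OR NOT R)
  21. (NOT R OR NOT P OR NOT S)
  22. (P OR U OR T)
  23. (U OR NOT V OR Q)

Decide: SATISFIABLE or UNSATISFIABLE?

Try P = True.
Branch on Q: take Q = False.
Set R = False and propagate.
For the remaining variables, S = False, T = False, U = True, V = False works.
Every clause has at least one true literal under this assignment.
So P=True, Q=False, R=False, S=False, T=False, U=True, V=False is a satisfying assignment.

SATISFIABLE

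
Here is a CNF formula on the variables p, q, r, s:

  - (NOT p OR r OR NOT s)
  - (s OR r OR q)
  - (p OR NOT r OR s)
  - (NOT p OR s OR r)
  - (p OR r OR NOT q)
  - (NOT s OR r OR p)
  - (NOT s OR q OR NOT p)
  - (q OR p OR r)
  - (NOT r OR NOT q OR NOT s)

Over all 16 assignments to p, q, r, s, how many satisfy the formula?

3

Satisfying assignments:
  p=0 q=0 r=1 s=1
  p=1 q=0 r=1 s=0
  p=1 q=1 r=1 s=0
Count: 3.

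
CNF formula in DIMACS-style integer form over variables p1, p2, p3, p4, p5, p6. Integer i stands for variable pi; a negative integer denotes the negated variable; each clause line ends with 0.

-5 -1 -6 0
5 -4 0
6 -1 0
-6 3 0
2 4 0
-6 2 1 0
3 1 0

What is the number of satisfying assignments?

8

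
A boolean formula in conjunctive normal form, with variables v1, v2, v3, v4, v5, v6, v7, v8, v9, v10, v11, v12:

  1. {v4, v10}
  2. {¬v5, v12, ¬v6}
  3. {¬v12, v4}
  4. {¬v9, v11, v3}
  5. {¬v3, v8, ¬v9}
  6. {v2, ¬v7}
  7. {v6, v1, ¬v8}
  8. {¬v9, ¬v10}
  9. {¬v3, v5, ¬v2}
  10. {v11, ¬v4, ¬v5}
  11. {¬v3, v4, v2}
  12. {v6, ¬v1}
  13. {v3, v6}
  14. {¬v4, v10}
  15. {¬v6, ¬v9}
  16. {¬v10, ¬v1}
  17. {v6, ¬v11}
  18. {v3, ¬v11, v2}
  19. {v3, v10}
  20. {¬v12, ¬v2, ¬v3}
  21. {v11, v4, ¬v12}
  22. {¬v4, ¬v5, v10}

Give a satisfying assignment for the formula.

v1=False, v2=True, v3=False, v4=False, v5=False, v6=True, v7=True, v8=False, v9=False, v10=True, v11=False, v12=False

Check each clause:
  1. {v4, v10} — v10 is true.
  2. {¬v6, ¬v5, v12} — ¬v5 is true.
  3. {v4, ¬v12} — ¬v12 is true.
  4. {v11, ¬v9, v3} — ¬v9 is true.
  5. {¬v9, v8, ¬v3} — ¬v3 is true.
  6. {v2, ¬v7} — v2 is true.
  7. {v1, v6, ¬v8} — ¬v8 is true.
  8. {¬v10, ¬v9} — ¬v9 is true.
  9. {¬v3, v5, ¬v2} — ¬v3 is true.
  10. {¬v5, v11, ¬v4} — ¬v5 is true.
  11. {v4, v2, ¬v3} — v2 is true.
  12. {v6, ¬v1} — v6 is true.
  13. {v3, v6} — v6 is true.
  14. {¬v4, v10} — v10 is true.
  15. {¬v9, ¬v6} — ¬v9 is true.
  16. {¬v10, ¬v1} — ¬v1 is true.
  17. {v6, ¬v11} — ¬v11 is true.
  18. {¬v11, v2, v3} — v2 is true.
  19. {v3, v10} — v10 is true.
  20. {¬v2, ¬v3, ¬v12} — ¬v12 is true.
  21. {v11, ¬v12, v4} — ¬v12 is true.
  22. {¬v4, v10, ¬v5} — v10 is true.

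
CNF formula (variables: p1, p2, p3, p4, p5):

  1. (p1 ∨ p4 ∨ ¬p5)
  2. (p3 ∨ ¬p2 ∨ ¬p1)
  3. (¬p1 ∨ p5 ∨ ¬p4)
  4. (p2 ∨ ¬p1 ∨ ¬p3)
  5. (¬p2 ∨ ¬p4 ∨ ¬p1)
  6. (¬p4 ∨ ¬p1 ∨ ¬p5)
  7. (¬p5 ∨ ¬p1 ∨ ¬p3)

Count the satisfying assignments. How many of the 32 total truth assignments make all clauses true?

15

Split on p1, then p4.
  p1=1, p4=1: a clause becomes empty — 0.
  p1=1, p4=0: remaining (p2,p3,p5) ∈ {(0,0,0); (0,0,1); (1,1,0)} — 3.
  p1=0, p4=1: p2, p3, p5 free → 2^3 = 8.
  p1=0, p4=0: remaining (p2,p3,p5) ∈ {(0,0,0); (0,1,0); (1,0,0); (1,1,0)} — 4.
Total: 0 + 3 + 8 + 4 = 15.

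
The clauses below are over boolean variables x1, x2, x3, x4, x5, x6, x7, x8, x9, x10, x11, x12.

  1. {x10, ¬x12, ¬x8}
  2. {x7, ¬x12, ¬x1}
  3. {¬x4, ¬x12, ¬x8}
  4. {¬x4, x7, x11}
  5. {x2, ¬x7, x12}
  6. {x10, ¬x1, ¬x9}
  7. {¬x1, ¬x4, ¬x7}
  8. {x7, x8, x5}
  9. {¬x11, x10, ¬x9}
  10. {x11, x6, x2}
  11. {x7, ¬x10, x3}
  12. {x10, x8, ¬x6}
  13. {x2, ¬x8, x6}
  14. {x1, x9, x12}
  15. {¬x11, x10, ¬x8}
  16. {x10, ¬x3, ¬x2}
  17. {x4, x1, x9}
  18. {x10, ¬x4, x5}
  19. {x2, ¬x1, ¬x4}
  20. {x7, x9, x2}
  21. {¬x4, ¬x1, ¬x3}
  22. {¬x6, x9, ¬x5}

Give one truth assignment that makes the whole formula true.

x1 = False, x2 = False, x3 = False, x4 = False, x5 = True, x6 = True, x7 = False, x8 = True, x9 = True, x10 = False, x11 = False, x12 = False

Check each clause:
  1. {¬x8, ¬x12, x10} — ¬x12 is true.
  2. {x7, ¬x12, ¬x1} — ¬x12 is true.
  3. {¬x4, ¬x8, ¬x12} — ¬x4 is true.
  4. {¬x4, x7, x11} — ¬x4 is true.
  5. {¬x7, x2, x12} — ¬x7 is true.
  6. {¬x9, ¬x1, x10} — ¬x1 is true.
  7. {¬x4, ¬x7, ¬x1} — ¬x7 is true.
  8. {x5, x7, x8} — x8 is true.
  9. {¬x11, x10, ¬x9} — ¬x11 is true.
  10. {x2, x6, x11} — x6 is true.
  11. {¬x10, x3, x7} — ¬x10 is true.
  12. {x10, ¬x6, x8} — x8 is true.
  13. {x2, x6, ¬x8} — x6 is true.
  14. {x12, x1, x9} — x9 is true.
  15. {¬x11, x10, ¬x8} — ¬x11 is true.
  16. {x10, ¬x2, ¬x3} — ¬x3 is true.
  17. {x4, x9, x1} — x9 is true.
  18. {x5, ¬x4, x10} — ¬x4 is true.
  19. {¬x4, x2, ¬x1} — ¬x4 is true.
  20. {x2, x7, x9} — x9 is true.
  21. {¬x3, ¬x4, ¬x1} — ¬x4 is true.
  22. {¬x5, ¬x6, x9} — x9 is true.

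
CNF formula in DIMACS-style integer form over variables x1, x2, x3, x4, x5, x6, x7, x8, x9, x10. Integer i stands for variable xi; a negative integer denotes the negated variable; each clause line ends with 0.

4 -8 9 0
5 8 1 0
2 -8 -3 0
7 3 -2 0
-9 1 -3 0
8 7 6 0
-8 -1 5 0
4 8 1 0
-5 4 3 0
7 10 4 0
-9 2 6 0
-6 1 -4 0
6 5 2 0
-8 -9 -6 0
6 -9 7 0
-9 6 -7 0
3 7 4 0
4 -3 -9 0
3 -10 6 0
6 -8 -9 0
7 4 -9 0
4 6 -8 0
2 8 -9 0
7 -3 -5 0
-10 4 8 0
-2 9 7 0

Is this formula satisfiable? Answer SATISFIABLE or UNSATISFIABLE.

SATISFIABLE

Try x1 = True.
For the remaining variables, x2 = True, x3 = True, x4 = True, x5 = False, x6 = False, x7 = True, x8 = False, x9 = False, x10 = False works.
Every clause has at least one true literal under this assignment.
So x1=True, x2=True, x3=True, x4=True, x5=False, x6=False, x7=True, x8=False, x9=False, x10=False is a satisfying assignment.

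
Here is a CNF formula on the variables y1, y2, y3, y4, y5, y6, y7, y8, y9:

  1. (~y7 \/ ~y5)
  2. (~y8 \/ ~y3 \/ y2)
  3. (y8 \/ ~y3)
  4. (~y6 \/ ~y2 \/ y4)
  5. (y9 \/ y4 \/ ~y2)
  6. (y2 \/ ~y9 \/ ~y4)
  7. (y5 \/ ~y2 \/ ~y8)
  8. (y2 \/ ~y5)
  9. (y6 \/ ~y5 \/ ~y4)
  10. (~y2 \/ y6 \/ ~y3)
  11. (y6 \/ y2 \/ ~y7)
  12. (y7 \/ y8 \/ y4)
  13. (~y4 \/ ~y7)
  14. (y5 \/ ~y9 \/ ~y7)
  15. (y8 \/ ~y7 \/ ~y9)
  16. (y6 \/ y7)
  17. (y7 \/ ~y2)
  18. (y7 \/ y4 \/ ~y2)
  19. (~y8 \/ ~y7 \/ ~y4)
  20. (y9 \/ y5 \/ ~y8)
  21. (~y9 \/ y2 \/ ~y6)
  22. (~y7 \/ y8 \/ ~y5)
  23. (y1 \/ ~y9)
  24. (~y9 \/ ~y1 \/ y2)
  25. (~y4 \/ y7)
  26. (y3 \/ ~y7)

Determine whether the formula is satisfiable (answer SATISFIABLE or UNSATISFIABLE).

UNSATISFIABLE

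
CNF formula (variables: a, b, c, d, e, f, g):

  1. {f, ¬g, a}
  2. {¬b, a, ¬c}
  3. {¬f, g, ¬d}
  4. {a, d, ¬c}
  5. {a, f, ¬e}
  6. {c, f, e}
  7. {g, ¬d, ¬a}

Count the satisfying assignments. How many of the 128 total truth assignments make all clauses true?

57

Split on a, then f.
  a=T, f=T: b, c, e free; 3 ways for (d,g) × 2^3 = 24.
  a=T, f=F: b free; 9 ways for (c,d,e,g) × 2^1 = 18.
  a=F, f=T: e free; 7 ways for (b,c,d,g) × 2^1 = 14.
  a=F, f=F: remaining (b,c,d,e,g) ∈ {(F,T,T,F,F)} — 1.
Total: 24 + 18 + 14 + 1 = 57.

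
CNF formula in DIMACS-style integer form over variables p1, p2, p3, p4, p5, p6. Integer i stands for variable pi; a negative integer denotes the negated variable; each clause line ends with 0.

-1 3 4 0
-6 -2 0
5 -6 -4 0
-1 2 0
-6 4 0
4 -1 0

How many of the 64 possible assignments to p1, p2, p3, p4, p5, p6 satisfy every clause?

Split on p4, then p1.
  p4=1, p1=1: remaining (p2,p3,p5,p6) ∈ {(1,0,0,0); (1,0,1,0); (1,1,0,0); (1,1,1,0)} — 4.
  p4=1, p1=0: p3 free; 5 ways for (p2,p5,p6) × 2^1 = 10.
  p4=0, p1=1: a clause becomes empty — 0.
  p4=0, p1=0: forces p6=0; p2, p3, p5 free → 2^3 = 8.
Total: 4 + 10 + 0 + 8 = 22.

22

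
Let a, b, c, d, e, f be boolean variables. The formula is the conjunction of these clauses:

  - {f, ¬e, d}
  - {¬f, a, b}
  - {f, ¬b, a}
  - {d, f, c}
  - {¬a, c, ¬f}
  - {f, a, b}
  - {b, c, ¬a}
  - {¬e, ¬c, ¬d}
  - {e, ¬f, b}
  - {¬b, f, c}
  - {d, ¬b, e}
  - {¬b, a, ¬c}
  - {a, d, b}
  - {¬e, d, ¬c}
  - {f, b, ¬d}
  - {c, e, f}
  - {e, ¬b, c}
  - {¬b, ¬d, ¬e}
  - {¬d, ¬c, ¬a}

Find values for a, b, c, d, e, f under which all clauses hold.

a=True, b=False, c=True, d=False, e=False, f=False

Branch on a: take a = True.
For the remaining variables, b = False, c = True, d = False, e = False, f = False works.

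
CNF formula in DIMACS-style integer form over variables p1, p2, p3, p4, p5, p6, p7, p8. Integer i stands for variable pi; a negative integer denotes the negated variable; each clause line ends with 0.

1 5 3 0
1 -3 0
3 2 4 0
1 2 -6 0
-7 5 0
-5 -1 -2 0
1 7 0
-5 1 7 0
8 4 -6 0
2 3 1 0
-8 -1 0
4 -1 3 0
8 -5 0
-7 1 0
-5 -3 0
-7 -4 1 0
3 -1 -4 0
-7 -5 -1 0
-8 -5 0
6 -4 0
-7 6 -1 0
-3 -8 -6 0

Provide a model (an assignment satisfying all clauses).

p1=True, p2=False, p3=True, p4=False, p5=False, p6=False, p7=False, p8=False

Check each clause:
  1. (p1 OR p3 OR p5) — p1 is true.
  2. (p1 OR NOT p3) — p1 is true.
  3. (p2 OR p4 OR p3) — p3 is true.
  4. (p1 OR p2 OR NOT p6) — p1 is true.
  5. (NOT p7 OR p5) — NOT p7 is true.
  6. (NOT p1 OR NOT p5 OR NOT p2) — NOT p5 is true.
  7. (p7 OR p1) — p1 is true.
  8. (p1 OR NOT p5 OR p7) — p1 is true.
  9. (p4 OR p8 OR NOT p6) — NOT p6 is true.
  10. (p1 OR p3 OR p2) — p1 is true.
  11. (NOT p1 OR NOT p8) — NOT p8 is true.
  12. (p3 OR p4 OR NOT p1) — p3 is true.
  13. (NOT p5 OR p8) — NOT p5 is true.
  14. (p1 OR NOT p7) — p1 is true.
  15. (NOT p5 OR NOT p3) — NOT p5 is true.
  16. (NOT p4 OR NOT p7 OR p1) — p1 is true.
  17. (p3 OR NOT p4 OR NOT p1) — p3 is true.
  18. (NOT p7 OR NOT p5 OR NOT p1) — NOT p7 is true.
  19. (NOT p5 OR NOT p8) — NOT p8 is true.
  20. (p6 OR NOT p4) — NOT p4 is true.
  21. (NOT p1 OR NOT p7 OR p6) — NOT p7 is true.
  22. (NOT p3 OR NOT p6 OR NOT p8) — NOT p8 is true.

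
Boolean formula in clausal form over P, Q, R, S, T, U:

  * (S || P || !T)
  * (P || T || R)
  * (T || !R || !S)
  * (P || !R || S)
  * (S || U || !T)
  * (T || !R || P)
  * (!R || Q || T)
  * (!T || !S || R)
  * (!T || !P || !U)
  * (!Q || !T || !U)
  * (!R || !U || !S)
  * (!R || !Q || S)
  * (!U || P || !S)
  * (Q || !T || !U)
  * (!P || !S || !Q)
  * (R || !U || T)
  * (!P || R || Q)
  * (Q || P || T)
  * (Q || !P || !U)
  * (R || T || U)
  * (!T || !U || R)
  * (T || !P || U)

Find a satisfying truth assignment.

P=T, Q=F, R=T, S=T, T=T, U=F

Try P = True.
Branch on Q: take Q = False.
  then R is forced to True.
  then T is forced to True.
  then U is forced to False.
  then S is forced to True.
Check each clause:
  1. (P || S || !T) — P is true.
  2. (R || P || T) — P is true.
  3. (!S || T || !R) — T is true.
  4. (S || !R || P) — P is true.
  5. (!T || S || U) — S is true.
  6. (!R || P || T) — P is true.
  7. (Q || !R || T) — T is true.
  8. (R || !T || !S) — R is true.
  9. (!U || !P || !T) — !U is true.
  10. (!T || !Q || !U) — !U is true.
  11. (!R || !S || !U) — !U is true.
  12. (S || !Q || !R) — S is true.
  13. (P || !U || !S) — P is true.
  14. (Q || !U || !T) — !U is true.
  15. (!S || !Q || !P) — !Q is true.
  16. (T || R || !U) — !U is true.
  17. (!P || R || Q) — R is true.
  18. (T || Q || P) — P is true.
  19. (Q || !U || !P) — !U is true.
  20. (R || T || U) — R is true.
  21. (!U || !T || R) — R is true.
  22. (!P || U || T) — T is true.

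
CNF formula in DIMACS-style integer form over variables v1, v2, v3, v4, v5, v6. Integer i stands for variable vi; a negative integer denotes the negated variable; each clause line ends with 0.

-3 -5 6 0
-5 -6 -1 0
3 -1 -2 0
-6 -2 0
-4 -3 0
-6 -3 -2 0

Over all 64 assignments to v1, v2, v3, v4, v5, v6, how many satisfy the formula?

25

Case analysis on v3 and v6:
  v3=1, v6=1: remaining (v1,v2,v4,v5) ∈ {(0,0,0,0); (0,0,0,1); (1,0,0,0)} — 3.
  v3=1, v6=0: remaining (v1,v2,v4,v5) ∈ {(0,0,0,0); (0,1,0,0); (1,0,0,0); (1,1,0,0)} — 4.
  v3=0, v6=1: v4 free; 3 ways for (v1,v2,v5) × 2^1 = 6.
  v3=0, v6=0: v4, v5 free; 3 ways for (v1,v2) × 2^2 = 12.
Total: 3 + 4 + 6 + 12 = 25.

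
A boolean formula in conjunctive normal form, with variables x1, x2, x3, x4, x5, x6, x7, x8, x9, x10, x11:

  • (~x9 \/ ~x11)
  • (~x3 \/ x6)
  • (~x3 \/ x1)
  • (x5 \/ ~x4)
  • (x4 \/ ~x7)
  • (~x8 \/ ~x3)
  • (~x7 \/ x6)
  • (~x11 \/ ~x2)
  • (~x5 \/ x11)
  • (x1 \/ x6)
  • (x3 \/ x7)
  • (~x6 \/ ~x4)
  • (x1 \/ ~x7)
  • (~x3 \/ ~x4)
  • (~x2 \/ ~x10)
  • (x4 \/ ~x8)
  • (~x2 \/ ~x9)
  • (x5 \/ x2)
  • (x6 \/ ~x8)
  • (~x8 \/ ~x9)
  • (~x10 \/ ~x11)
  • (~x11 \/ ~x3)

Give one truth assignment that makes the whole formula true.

x1 = True, x2 = True, x3 = True, x4 = False, x5 = False, x6 = True, x7 = False, x8 = False, x9 = False, x10 = False, x11 = False

x1 occurs only positively in the remaining clauses — set x1 = True.
x8 occurs only negated in the remaining clauses — set x8 = False.
Branch on x2: take x2 = True.
  then x11 is forced to False.
  then x5 is forced to False.
  then x4 is forced to False.
  then x7 is forced to False.
  then x3 is forced to True.
  then x6 is forced to True.
  then x10 is forced to False.
  then x9 is forced to False.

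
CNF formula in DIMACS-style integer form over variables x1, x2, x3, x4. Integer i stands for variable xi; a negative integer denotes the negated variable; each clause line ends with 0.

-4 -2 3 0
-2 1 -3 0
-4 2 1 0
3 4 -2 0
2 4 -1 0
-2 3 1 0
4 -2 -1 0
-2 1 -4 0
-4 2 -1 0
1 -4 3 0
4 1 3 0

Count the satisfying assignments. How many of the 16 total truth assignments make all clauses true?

2

Satisfying assignments:
  x1=F x2=F x3=T x4=F
  x1=T x2=T x3=T x4=T
Count: 2.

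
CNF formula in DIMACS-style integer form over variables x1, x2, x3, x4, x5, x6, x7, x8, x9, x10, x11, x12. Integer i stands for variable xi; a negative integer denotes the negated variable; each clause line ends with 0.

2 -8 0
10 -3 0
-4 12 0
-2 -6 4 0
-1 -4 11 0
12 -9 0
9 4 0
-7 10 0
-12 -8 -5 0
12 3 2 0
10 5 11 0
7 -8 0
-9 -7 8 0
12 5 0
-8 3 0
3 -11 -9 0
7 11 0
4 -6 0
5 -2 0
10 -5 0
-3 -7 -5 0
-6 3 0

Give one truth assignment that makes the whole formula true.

x1=F, x2=F, x3=T, x4=T, x5=T, x6=T, x7=F, x8=F, x9=T, x10=T, x11=T, x12=T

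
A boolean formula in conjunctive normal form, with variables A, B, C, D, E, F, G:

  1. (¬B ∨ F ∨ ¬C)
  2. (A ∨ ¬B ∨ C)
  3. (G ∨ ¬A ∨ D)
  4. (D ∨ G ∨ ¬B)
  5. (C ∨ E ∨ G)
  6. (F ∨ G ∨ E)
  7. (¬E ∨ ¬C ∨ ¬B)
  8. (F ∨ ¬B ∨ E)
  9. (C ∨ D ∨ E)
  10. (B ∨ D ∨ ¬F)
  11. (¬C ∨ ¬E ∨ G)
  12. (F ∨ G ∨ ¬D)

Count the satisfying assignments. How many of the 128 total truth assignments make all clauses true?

Split on B, then C.
  B=T, C=T: A free; 3 ways for (D,E,F,G) × 2^1 = 6.
  B=T, C=F: 6 of the 32 assignments to (A,D,E,F,G) work.
  B=F, C=T: A free; 7 ways for (D,E,F,G) × 2^1 = 14.
  B=F, C=F: 13 of the 32 assignments to (A,D,E,F,G) work.
Total: 6 + 6 + 14 + 13 = 39.

39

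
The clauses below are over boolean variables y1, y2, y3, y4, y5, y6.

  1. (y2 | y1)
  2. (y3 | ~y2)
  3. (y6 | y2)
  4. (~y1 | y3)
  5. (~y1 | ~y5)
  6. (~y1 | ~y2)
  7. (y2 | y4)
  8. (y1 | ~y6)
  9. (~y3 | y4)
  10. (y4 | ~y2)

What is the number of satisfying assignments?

Satisfying assignments:
  y1=F y2=T y3=T y4=T y5=F y6=F
  y1=F y2=T y3=T y4=T y5=T y6=F
  y1=T y2=F y3=T y4=T y5=F y6=T
That's 3 in total.

3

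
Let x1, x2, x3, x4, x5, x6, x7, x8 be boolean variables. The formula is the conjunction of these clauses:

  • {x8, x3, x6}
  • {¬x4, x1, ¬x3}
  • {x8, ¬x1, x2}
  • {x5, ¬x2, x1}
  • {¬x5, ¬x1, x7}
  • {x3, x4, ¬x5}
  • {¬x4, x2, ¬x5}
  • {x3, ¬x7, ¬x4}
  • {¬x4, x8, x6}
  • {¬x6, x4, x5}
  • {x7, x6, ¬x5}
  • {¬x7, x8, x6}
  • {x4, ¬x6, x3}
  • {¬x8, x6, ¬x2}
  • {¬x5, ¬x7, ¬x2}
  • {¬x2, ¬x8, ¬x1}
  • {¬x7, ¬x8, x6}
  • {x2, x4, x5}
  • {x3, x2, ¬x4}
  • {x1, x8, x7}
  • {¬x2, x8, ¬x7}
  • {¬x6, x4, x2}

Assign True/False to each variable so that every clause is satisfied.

x1 = True, x2 = False, x3 = True, x4 = True, x5 = False, x6 = False, x7 = False, x8 = True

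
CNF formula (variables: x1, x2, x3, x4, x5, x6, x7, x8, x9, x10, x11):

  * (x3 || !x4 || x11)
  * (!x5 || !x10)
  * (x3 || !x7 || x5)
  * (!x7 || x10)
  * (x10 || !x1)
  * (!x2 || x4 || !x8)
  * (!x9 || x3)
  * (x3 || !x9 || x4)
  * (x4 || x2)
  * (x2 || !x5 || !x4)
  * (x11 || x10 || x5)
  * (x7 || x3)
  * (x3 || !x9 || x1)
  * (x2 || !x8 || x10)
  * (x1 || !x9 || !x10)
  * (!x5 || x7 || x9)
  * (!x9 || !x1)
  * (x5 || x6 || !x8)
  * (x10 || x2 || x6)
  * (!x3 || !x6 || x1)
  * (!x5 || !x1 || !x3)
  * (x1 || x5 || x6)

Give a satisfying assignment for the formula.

x1=False, x2=True, x3=True, x4=True, x5=True, x6=False, x7=False, x8=True, x9=True, x10=False, x11=False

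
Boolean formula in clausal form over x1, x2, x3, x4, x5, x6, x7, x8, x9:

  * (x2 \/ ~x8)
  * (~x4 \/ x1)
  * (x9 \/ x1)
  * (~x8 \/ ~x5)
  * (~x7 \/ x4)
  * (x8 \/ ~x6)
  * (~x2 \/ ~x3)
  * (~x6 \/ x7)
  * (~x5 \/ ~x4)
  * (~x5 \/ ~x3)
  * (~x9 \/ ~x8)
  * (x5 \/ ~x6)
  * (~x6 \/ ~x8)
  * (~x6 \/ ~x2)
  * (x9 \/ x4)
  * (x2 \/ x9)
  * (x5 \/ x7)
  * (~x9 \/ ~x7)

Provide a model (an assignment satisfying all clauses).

x3 occurs only negated in the remaining clauses — set x3 = False.
Pure literal: x6 appears only negated; assign x6 = False.
Set x1 = False and propagate.
  then x4 is forced to False.
  then x9 is forced to True.
  then x7 is forced to False.
  then x8 is forced to False.
  then x5 is forced to True.
x2 is now unconstrained; take x2 = False.
Check each clause:
  1. (x2 \/ ~x8) — ~x8 is true.
  2. (x1 \/ ~x4) — ~x4 is true.
  3. (x1 \/ x9) — x9 is true.
  4. (~x8 \/ ~x5) — ~x8 is true.
  5. (~x7 \/ x4) — ~x7 is true.
  6. (~x6 \/ x8) — ~x6 is true.
  7. (~x2 \/ ~x3) — ~x3 is true.
  8. (x7 \/ ~x6) — ~x6 is true.
  9. (~x4 \/ ~x5) — ~x4 is true.
  10. (~x5 \/ ~x3) — ~x3 is true.
  11. (~x9 \/ ~x8) — ~x8 is true.
  12. (x5 \/ ~x6) — ~x6 is true.
  13. (~x6 \/ ~x8) — ~x8 is true.
  14. (~x2 \/ ~x6) — ~x6 is true.
  15. (x9 \/ x4) — x9 is true.
  16. (x9 \/ x2) — x9 is true.
  17. (x5 \/ x7) — x5 is true.
  18. (~x9 \/ ~x7) — ~x7 is true.

x1=F, x2=F, x3=F, x4=F, x5=T, x6=F, x7=F, x8=F, x9=T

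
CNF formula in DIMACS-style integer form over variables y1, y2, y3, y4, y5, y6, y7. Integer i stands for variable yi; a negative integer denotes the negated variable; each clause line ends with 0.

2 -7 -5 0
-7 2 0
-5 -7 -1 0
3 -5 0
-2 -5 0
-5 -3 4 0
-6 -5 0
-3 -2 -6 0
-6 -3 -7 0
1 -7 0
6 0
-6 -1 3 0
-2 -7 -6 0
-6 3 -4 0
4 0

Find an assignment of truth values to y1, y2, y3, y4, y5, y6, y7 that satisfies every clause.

Unit propagation: (y6) forces y6 = True.
(¬y5) is a unit clause, so y5 = False.
The clause (y4) is unit: y4 must be True.
(y3) is a unit clause, so y3 = True.
(¬y2) is a unit clause, so y2 = False.
Unit propagation: (¬y7) forces y7 = False.
y1 is now unconstrained; take y1 = True.
Check each clause:
  1. (y2 ∨ ¬y7 ∨ ¬y5) — ¬y7 is true.
  2. (y2 ∨ ¬y7) — ¬y7 is true.
  3. (¬y5 ∨ ¬y7 ∨ ¬y1) — ¬y7 is true.
  4. (y3 ∨ ¬y5) — y3 is true.
  5. (¬y5 ∨ ¬y2) — ¬y5 is true.
  6. (y4 ∨ ¬y5 ∨ ¬y3) — ¬y5 is true.
  7. (¬y6 ∨ ¬y5) — ¬y5 is true.
  8. (¬y2 ∨ ¬y6 ∨ ¬y3) — ¬y2 is true.
  9. (¬y7 ∨ ¬y6 ∨ ¬y3) — ¬y7 is true.
  10. (¬y7 ∨ y1) — y1 is true.
  11. (y6) — y6 is true.
  12. (y3 ∨ ¬y6 ∨ ¬y1) — y3 is true.
  13. (¬y6 ∨ ¬y7 ∨ ¬y2) — ¬y7 is true.
  14. (y3 ∨ ¬y6 ∨ ¬y4) — y3 is true.
  15. (y4) — y4 is true.

y1=True  y2=False  y3=True  y4=True  y5=False  y6=True  y7=False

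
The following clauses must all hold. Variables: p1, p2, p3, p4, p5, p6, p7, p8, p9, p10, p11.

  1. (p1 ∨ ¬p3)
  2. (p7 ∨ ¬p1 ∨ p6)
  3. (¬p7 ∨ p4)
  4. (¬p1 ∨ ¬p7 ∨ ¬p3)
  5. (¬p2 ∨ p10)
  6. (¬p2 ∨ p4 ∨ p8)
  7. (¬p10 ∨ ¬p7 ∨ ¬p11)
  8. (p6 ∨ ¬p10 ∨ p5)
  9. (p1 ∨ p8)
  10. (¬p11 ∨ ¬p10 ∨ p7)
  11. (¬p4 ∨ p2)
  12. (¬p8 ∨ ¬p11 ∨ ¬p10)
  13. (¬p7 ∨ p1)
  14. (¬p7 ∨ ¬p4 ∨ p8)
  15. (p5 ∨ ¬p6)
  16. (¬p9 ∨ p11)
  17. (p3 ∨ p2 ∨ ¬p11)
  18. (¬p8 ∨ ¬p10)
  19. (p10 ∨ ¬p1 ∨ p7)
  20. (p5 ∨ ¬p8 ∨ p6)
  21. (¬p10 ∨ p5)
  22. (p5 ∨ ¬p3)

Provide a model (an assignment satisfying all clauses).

p1=T, p2=F, p3=T, p4=F, p5=T, p6=T, p7=F, p8=F, p9=F, p10=T, p11=F

Pure literal: p5 appears only positively; assign p5 = True.
p9 occurs only negated in the remaining clauses — set p9 = False.
Try p1 = True.
Branch on p2: take p2 = False.
  then p4 is forced to False.
  then p7 is forced to False.
  then p6 is forced to True.
  then p10 is forced to True.
  then p11 is forced to False.
  then p8 is forced to False.
p3 is now unconstrained; take p3 = True.
Every clause has at least one true literal under this assignment.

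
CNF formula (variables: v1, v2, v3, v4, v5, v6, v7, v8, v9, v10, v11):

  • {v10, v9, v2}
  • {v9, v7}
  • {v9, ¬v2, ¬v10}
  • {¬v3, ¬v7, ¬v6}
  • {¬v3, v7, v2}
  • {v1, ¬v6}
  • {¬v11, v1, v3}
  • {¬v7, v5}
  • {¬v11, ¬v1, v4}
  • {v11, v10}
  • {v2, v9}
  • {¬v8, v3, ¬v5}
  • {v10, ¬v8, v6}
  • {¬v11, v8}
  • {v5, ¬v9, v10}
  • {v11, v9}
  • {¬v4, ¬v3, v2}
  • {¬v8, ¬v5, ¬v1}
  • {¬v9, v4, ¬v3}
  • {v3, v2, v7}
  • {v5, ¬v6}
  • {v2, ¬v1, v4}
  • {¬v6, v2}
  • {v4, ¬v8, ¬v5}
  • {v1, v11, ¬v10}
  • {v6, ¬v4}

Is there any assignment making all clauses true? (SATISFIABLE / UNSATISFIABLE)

SATISFIABLE

Branch on v1: take v1 = True.
Branch on v2: take v2 = True.
For the remaining variables, v3 = False, v4 = False, v5 = False, v6 = False, v7 = False, v8 = True, v9 = True, v10 = True, v11 = False works.
So v1=1  v2=1  v3=0  v4=0  v5=0  v6=0  v7=0  v8=1  v9=1  v10=1  v11=0 is a satisfying assignment.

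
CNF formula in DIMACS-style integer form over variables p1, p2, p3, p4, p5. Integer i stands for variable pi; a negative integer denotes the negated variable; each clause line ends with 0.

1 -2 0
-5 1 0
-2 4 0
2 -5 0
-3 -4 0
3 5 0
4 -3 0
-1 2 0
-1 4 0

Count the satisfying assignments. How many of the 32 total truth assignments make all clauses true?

Satisfying assignments:
  p1=1 p2=1 p3=0 p4=1 p5=1
Count: 1.

1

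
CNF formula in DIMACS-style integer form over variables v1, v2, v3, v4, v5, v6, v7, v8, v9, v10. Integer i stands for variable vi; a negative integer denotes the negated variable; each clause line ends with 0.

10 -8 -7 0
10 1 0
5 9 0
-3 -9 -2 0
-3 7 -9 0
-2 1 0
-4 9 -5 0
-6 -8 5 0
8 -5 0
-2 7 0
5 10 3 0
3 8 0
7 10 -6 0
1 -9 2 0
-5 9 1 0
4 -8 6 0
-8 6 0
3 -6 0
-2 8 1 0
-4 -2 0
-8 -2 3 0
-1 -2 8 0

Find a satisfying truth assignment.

v1=T  v2=F  v3=T  v4=F  v5=F  v6=T  v7=T  v8=F  v9=T  v10=T

v10 occurs only positively in the remaining clauses — set v10 = True.
Branch on v1: take v1 = True.
Set v2 = False and propagate.
Branch on v3: take v3 = True.
The remaining clauses are satisfied by v4 = False, v5 = False, v6 = True, v7 = True, v8 = False, v9 = True.
Every clause has at least one true literal under this assignment.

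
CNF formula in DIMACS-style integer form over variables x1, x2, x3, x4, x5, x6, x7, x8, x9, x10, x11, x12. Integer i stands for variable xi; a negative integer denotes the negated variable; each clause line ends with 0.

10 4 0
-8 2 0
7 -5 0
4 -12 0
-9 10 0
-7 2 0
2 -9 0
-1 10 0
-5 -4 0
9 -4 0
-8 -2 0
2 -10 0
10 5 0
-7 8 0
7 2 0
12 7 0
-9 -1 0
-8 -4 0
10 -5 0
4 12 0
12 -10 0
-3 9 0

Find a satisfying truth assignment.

x1 = False, x2 = True, x3 = False, x4 = True, x5 = False, x6 = True, x7 = False, x8 = False, x9 = True, x10 = True, x11 = False, x12 = True

Check each clause:
  1. (x10 \/ x4) — x10 is true.
  2. (~x8 \/ x2) — ~x8 is true.
  3. (~x5 \/ x7) — ~x5 is true.
  4. (x4 \/ ~x12) — x4 is true.
  5. (x10 \/ ~x9) — x10 is true.
  6. (~x7 \/ x2) — ~x7 is true.
  7. (~x9 \/ x2) — x2 is true.
  8. (x10 \/ ~x1) — x10 is true.
  9. (~x5 \/ ~x4) — ~x5 is true.
  10. (x9 \/ ~x4) — x9 is true.
  11. (~x8 \/ ~x2) — ~x8 is true.
  12. (~x10 \/ x2) — x2 is true.
  13. (x10 \/ x5) — x10 is true.
  14. (x8 \/ ~x7) — ~x7 is true.
  15. (x7 \/ x2) — x2 is true.
  16. (x12 \/ x7) — x12 is true.
  17. (~x1 \/ ~x9) — ~x1 is true.
  18. (~x4 \/ ~x8) — ~x8 is true.
  19. (x10 \/ ~x5) — x10 is true.
  20. (x4 \/ x12) — x12 is true.
  21. (x12 \/ ~x10) — x12 is true.
  22. (~x3 \/ x9) — x9 is true.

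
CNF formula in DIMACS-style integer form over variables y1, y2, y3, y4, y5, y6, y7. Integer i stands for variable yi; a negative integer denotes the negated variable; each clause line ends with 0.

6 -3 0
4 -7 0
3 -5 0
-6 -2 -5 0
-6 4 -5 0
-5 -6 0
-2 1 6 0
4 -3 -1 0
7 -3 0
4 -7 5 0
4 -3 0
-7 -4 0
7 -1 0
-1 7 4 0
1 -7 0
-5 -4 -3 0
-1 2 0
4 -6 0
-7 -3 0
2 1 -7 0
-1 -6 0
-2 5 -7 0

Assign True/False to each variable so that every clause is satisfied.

y1=False  y2=True  y3=False  y4=True  y5=False  y6=True  y7=False

Check each clause:
  1. {¬y3, y6} — ¬y3 is true.
  2. {¬y7, y4} — ¬y7 is true.
  3. {¬y5, y3} — ¬y5 is true.
  4. {¬y6, ¬y5, ¬y2} — ¬y5 is true.
  5. {y4, ¬y5, ¬y6} — ¬y5 is true.
  6. {¬y5, ¬y6} — ¬y5 is true.
  7. {y1, y6, ¬y2} — y6 is true.
  8. {¬y3, ¬y1, y4} — y4 is true.
  9. {y7, ¬y3} — ¬y3 is true.
  10. {¬y7, y4, y5} — ¬y7 is true.
  11. {¬y3, y4} — y4 is true.
  12. {¬y4, ¬y7} — ¬y7 is true.
  13. {¬y1, y7} — ¬y1 is true.
  14. {y4, ¬y1, y7} — y4 is true.
  15. {¬y7, y1} — ¬y7 is true.
  16. {¬y3, ¬y5, ¬y4} — ¬y5 is true.
  17. {y2, ¬y1} — y2 is true.
  18. {y4, ¬y6} — y4 is true.
  19. {¬y7, ¬y3} — ¬y7 is true.
  20. {y1, y2, ¬y7} — y2 is true.
  21. {¬y1, ¬y6} — ¬y1 is true.
  22. {¬y2, y5, ¬y7} — ¬y7 is true.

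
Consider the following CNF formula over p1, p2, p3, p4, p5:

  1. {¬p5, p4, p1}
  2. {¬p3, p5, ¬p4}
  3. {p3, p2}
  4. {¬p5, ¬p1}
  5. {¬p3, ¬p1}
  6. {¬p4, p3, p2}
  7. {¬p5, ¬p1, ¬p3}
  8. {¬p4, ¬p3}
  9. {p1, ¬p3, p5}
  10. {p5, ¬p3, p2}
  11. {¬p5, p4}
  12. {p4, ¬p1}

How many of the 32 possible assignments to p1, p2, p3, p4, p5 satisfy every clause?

The models are:
  p1=0 p2=1 p3=0 p4=0 p5=0
  p1=0 p2=1 p3=0 p4=1 p5=0
  p1=0 p2=1 p3=0 p4=1 p5=1
  p1=1 p2=1 p3=0 p4=1 p5=0
Count: 4.

4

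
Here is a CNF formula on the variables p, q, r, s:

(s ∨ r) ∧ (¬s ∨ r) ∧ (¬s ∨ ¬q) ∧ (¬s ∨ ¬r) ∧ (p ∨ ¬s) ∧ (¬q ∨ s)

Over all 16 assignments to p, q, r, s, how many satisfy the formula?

Satisfying assignments:
  p=F q=F r=T s=F
  p=T q=F r=T s=F
Count: 2.

2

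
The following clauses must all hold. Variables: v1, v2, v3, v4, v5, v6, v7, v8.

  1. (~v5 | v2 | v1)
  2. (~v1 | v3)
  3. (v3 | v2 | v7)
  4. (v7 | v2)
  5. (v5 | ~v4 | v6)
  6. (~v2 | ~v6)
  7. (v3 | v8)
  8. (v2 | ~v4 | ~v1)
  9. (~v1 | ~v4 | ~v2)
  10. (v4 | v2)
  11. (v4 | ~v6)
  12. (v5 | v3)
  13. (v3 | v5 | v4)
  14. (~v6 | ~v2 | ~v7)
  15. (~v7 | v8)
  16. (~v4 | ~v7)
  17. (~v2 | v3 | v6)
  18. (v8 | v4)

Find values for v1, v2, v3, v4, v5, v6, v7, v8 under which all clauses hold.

v1 = 0  v2 = 1  v3 = 1  v4 = 0  v5 = 0  v6 = 0  v7 = 1  v8 = 1

Pure literal: v3 appears only positively; assign v3 = True.
v8 occurs only positively in the remaining clauses — set v8 = True.
Branch on v1: take v1 = False.
The remaining clauses are satisfied by v2 = True, v4 = False, v5 = False, v6 = False, v7 = True.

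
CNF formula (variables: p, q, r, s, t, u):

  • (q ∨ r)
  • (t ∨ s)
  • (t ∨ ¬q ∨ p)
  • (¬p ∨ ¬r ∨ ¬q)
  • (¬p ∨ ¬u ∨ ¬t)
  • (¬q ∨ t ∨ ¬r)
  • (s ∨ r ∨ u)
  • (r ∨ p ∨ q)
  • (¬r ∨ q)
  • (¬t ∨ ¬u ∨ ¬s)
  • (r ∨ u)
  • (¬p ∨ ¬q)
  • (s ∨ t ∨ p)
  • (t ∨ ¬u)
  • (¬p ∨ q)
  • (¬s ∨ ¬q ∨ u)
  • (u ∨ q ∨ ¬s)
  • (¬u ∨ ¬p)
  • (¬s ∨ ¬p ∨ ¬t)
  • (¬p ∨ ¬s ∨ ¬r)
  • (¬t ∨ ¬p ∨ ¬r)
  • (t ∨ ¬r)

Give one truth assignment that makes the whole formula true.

p=F, q=T, r=T, s=F, t=T, u=T

Check each clause:
  1. (r ∨ q) — q is true.
  2. (t ∨ s) — t is true.
  3. (t ∨ p ∨ ¬q) — t is true.
  4. (¬q ∨ ¬p ∨ ¬r) — ¬p is true.
  5. (¬u ∨ ¬p ∨ ¬t) — ¬p is true.
  6. (t ∨ ¬q ∨ ¬r) — t is true.
  7. (s ∨ r ∨ u) — r is true.
  8. (r ∨ p ∨ q) — q is true.
  9. (¬r ∨ q) — q is true.
  10. (¬t ∨ ¬u ∨ ¬s) — ¬s is true.
  11. (u ∨ r) — r is true.
  12. (¬q ∨ ¬p) — ¬p is true.
  13. (t ∨ p ∨ s) — t is true.
  14. (¬u ∨ t) — t is true.
  15. (¬p ∨ q) — q is true.
  16. (¬q ∨ ¬s ∨ u) — ¬s is true.
  17. (¬s ∨ u ∨ q) — q is true.
  18. (¬p ∨ ¬u) — ¬p is true.
  19. (¬t ∨ ¬s ∨ ¬p) — ¬s is true.
  20. (¬p ∨ ¬s ∨ ¬r) — ¬s is true.
  21. (¬r ∨ ¬p ∨ ¬t) — ¬p is true.
  22. (t ∨ ¬r) — t is true.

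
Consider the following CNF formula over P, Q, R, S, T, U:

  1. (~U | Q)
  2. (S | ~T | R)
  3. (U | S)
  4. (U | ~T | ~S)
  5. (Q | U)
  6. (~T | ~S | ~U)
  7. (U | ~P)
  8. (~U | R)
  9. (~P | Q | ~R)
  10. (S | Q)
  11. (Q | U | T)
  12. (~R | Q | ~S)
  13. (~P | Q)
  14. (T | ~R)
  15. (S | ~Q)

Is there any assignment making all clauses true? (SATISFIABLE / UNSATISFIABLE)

SATISFIABLE

Pure literal: P appears only negated; assign P = False.
Set Q = True and propagate.
  then S is forced to True.
For the remaining variables, R = False, T = False, U = False works.
So P=0, Q=1, R=0, S=1, T=0, U=0 is a satisfying assignment.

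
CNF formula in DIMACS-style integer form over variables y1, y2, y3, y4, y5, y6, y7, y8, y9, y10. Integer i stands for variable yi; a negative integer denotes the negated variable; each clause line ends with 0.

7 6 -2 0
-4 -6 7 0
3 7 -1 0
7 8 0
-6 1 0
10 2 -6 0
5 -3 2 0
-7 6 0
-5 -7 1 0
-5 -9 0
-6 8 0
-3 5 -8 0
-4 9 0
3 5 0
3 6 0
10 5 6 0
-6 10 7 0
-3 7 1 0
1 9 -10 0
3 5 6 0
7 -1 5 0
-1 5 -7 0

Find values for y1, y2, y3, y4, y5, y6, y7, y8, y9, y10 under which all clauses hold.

Pure literal: y4 appears only negated; assign y4 = False.
Try y1 = True.
The remaining clauses are satisfied by y2 = False, y3 = True, y5 = True, y6 = True, y7 = False, y8 = True, y9 = False, y10 = True.
Every clause has at least one true literal under this assignment.

y1=True, y2=False, y3=True, y4=False, y5=True, y6=True, y7=False, y8=True, y9=False, y10=True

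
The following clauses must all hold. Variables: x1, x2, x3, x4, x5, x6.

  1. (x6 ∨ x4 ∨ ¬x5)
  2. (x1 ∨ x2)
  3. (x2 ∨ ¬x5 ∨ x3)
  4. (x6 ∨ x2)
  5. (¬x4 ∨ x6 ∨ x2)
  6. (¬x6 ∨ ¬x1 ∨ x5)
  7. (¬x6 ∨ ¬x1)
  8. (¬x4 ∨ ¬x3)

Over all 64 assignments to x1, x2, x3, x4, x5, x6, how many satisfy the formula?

14

Split on x6, then x2.
  x6=T, x2=T: x5 free; 3 ways for (x1,x3,x4) × 2^1 = 6.
  x6=T, x2=F: a clause becomes empty — 0.
  x6=F, x2=T: x1 free; 4 ways for (x3,x4,x5) × 2^1 = 8.
  x6=F, x2=F: a clause becomes empty — 0.
Total: 6 + 0 + 8 + 0 = 14.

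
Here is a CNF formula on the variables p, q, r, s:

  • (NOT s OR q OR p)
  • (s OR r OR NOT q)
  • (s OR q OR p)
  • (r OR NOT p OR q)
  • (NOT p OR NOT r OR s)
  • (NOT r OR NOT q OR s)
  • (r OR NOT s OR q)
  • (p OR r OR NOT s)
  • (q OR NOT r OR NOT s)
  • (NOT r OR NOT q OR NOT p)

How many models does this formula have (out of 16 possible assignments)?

2

Satisfying assignments:
  p=F q=T r=T s=T
  p=T q=T r=F s=T
Count: 2.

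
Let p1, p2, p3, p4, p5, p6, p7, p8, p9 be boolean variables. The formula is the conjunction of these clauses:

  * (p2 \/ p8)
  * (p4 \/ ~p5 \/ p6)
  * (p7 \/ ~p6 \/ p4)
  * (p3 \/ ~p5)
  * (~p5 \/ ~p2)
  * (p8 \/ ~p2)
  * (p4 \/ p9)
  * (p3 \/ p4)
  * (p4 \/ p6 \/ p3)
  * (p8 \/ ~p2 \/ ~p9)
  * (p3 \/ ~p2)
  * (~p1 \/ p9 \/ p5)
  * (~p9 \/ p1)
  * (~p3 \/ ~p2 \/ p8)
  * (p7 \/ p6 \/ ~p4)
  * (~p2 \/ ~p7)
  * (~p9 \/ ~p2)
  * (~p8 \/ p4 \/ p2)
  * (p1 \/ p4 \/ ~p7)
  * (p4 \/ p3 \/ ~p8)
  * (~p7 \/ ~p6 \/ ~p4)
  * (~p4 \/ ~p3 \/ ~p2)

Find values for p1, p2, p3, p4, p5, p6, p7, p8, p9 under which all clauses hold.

Branch on p1: take p1 = True.
For the remaining variables, p2 = False, p3 = False, p4 = True, p5 = False, p6 = True, p7 = False, p8 = True, p9 = True works.

p1=1, p2=0, p3=0, p4=1, p5=0, p6=1, p7=0, p8=1, p9=1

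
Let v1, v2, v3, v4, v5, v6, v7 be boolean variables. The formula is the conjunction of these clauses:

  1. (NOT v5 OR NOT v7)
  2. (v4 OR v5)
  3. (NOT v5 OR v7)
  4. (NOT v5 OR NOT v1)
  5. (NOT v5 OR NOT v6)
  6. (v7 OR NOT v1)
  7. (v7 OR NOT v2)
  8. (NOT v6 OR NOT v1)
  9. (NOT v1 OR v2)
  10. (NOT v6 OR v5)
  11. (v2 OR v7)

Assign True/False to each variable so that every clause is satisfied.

v1=F, v2=T, v3=F, v4=T, v5=F, v6=F, v7=T

Check each clause:
  1. (NOT v7 OR NOT v5) — NOT v5 is true.
  2. (v4 OR v5) — v4 is true.
  3. (NOT v5 OR v7) — NOT v5 is true.
  4. (NOT v5 OR NOT v1) — NOT v5 is true.
  5. (NOT v5 OR NOT v6) — NOT v6 is true.
  6. (NOT v1 OR v7) — NOT v1 is true.
  7. (v7 OR NOT v2) — v7 is true.
  8. (NOT v1 OR NOT v6) — NOT v6 is true.
  9. (v2 OR NOT v1) — v2 is true.
  10. (v5 OR NOT v6) — NOT v6 is true.
  11. (v7 OR v2) — v2 is true.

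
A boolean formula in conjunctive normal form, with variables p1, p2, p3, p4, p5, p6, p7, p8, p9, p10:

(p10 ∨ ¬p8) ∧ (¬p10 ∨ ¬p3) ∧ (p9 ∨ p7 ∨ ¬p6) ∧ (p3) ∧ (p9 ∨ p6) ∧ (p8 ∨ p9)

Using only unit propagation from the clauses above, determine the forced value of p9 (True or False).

True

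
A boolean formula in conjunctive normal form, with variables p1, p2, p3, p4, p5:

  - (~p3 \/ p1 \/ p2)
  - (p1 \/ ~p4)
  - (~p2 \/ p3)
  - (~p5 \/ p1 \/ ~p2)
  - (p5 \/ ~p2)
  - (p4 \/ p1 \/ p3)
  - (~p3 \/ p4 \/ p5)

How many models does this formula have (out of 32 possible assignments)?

9

Split on p1, then p2.
  p1=T, p2=T: remaining (p3,p4,p5) ∈ {(T,F,T); (T,T,T)} — 2.
  p1=T, p2=F: 7 of the 8 assignments to (p3,p4,p5) work.
  p1=F, p2=T: a clause becomes empty — 0.
  p1=F, p2=F: a clause becomes empty — 0.
Total: 2 + 7 + 0 + 0 = 9.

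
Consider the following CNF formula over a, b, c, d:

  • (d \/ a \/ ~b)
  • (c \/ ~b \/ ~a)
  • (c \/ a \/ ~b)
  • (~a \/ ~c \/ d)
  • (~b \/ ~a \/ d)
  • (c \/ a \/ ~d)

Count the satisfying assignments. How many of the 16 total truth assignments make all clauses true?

Case analysis on a and b:
  a=T, b=T: remaining (c,d) ∈ {(T,T)} — 1.
  a=T, b=F: remaining (c,d) ∈ {(F,F); (F,T); (T,T)} — 3.
  a=F, b=T: remaining (c,d) ∈ {(T,T)} — 1.
  a=F, b=F: remaining (c,d) ∈ {(F,F); (T,F); (T,T)} — 3.
Total: 1 + 3 + 1 + 3 = 8.

8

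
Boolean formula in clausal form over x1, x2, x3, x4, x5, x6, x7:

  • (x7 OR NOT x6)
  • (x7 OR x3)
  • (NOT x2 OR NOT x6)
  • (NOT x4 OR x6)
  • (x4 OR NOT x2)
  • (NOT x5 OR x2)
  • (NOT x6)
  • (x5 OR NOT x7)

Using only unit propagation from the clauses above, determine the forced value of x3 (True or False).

(NOT x6) is a unit clause: x6 = False.
In (NOT x4 OR x6), x6 is now false; NOT x4 must hold, so x4 = False.
(x4 OR NOT x2) with x4 = False leaves only NOT x2, so x2 = False.
(x2 OR NOT x5): since x2 = False, the clause reduces to (NOT x5). x5 = False.
(NOT x7 OR x5): since x5 = False, the clause reduces to (NOT x7). x7 = False.
(x3 OR x7): since x7 = False, the clause reduces to (x3). x3 = True.

True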